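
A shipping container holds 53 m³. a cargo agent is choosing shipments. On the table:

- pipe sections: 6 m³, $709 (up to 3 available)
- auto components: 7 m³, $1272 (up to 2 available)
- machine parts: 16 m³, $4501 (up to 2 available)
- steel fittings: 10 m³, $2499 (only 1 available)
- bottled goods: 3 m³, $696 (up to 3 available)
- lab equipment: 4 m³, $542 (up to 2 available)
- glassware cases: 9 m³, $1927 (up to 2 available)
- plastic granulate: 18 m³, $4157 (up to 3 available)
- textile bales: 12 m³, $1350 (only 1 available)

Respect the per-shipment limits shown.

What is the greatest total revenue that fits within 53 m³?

13855

Greedy by ratio would take 2×machine parts + steel fittings + 3×bottled goods: 51 m³ used, total 13589.
The 16 m³ tied up in steel fittings and 2×bottled goods is better spent on plastic granulate — total rises to 13855 (53 m³).
No other feasible combination exceeds 13855.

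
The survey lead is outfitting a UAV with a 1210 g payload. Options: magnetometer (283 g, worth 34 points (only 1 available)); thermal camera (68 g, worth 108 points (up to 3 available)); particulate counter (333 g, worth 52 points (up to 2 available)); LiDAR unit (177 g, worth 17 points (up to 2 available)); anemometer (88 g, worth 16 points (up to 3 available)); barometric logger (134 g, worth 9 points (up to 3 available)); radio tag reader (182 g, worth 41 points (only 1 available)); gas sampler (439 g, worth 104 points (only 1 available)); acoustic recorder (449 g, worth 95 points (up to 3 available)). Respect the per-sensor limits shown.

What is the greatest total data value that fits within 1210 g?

Greedy by ratio would take 3×thermal camera + 3×anemometer + radio tag reader + gas sampler: 1089 g used, total 517.
The 358 g tied up in 2×anemometer and radio tag reader is better spent on acoustic recorder — total rises to 539 (1180 g).
The spare 30 g is too small for any remaining sensor, and no exchange beats 539.

539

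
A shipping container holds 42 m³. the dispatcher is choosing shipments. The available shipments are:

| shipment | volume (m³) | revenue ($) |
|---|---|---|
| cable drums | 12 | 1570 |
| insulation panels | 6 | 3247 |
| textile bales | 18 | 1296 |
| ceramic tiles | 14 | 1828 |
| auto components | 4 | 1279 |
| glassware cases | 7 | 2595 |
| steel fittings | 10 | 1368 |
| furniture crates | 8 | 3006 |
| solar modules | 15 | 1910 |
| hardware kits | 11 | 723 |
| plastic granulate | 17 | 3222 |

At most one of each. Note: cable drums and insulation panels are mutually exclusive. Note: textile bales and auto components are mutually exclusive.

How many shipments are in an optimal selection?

Best achievable revenue is 13349.
One optimal bundle: insulation panels + auto components + glassware cases + furniture crates + plastic granulate (42 m³).
Every optimal selection uses 5 shipments.

5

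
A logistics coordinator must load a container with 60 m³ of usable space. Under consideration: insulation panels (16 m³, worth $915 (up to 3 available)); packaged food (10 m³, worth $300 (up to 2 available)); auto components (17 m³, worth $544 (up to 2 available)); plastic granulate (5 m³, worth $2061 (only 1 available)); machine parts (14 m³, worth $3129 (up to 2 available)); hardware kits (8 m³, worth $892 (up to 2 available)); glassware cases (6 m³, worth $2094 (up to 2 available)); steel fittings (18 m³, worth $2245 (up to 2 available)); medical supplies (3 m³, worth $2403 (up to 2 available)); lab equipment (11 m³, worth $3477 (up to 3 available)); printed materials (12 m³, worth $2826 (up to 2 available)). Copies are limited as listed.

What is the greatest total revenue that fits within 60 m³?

21486

Best packing: plastic granulate + 2×glassware cases + 2×medical supplies + 3×lab equipment — 56 m³, 21486 total.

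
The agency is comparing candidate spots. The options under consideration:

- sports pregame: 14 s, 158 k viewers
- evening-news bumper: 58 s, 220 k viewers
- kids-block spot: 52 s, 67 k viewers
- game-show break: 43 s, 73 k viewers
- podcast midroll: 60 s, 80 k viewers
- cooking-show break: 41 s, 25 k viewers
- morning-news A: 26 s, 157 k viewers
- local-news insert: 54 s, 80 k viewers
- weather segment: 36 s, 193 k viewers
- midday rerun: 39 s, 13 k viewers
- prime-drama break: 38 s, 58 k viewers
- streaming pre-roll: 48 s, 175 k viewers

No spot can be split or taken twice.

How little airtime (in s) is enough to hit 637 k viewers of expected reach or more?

124

Need the lightest bundle worth ≥ 637.
Taking sports pregame + morning-news A + weather segment + streaming pre-roll gives 683 (≥ 637) for 124 s.
No combination under 124 s hits 637.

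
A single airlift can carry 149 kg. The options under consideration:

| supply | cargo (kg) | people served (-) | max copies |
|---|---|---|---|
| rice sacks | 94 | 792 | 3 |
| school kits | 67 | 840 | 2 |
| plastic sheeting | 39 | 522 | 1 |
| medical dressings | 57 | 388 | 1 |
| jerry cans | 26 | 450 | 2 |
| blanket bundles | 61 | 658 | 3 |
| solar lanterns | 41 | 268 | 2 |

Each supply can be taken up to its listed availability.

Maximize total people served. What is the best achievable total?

The ratio heuristic lands on plastic sheeting + medical dressings + 2×jerry cans (1810) but leaves 1 kg idle.
Dropping medical dressings and jerry cans frees 83 kg; slotting in school kits (67 kg) lifts the total to 1812 at 132 kg.
Every other selection either busts 149 kg or exceeds an availability limit or fails to beat 1812.

1812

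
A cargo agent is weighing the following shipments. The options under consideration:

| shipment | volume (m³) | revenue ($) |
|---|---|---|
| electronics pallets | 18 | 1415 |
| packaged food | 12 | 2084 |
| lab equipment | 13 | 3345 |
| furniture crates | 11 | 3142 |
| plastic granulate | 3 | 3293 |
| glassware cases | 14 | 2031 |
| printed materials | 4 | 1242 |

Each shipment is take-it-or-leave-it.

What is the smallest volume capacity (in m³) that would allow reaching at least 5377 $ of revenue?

14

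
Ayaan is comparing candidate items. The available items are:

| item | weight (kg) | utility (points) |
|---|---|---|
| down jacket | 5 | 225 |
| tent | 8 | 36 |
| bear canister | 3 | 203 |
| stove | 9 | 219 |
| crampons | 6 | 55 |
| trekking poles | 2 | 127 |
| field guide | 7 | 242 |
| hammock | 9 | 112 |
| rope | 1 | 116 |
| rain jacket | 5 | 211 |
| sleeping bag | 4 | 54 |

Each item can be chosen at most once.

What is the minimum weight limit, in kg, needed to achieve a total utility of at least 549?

10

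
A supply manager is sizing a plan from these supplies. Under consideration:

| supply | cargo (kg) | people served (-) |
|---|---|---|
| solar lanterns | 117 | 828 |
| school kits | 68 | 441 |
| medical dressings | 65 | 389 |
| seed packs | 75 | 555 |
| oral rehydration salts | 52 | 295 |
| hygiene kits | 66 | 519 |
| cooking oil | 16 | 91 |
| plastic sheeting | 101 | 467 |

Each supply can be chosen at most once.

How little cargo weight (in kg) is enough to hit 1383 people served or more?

Need the lightest bundle worth ≥ 1383.
solar lanterns + seed packs reaches 1383 using 192 kg.
Any bundle with less than 192 kg falls short of 1383.

192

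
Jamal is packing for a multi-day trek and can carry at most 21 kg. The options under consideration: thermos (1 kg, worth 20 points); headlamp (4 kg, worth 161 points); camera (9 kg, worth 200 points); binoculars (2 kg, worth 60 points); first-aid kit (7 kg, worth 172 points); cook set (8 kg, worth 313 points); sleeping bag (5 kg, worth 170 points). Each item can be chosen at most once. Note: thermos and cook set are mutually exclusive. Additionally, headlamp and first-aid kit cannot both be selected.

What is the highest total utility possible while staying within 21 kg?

704

Headlamp + binoculars + cook set + sleeping bag uses 19 of the 21 kg and totals 704.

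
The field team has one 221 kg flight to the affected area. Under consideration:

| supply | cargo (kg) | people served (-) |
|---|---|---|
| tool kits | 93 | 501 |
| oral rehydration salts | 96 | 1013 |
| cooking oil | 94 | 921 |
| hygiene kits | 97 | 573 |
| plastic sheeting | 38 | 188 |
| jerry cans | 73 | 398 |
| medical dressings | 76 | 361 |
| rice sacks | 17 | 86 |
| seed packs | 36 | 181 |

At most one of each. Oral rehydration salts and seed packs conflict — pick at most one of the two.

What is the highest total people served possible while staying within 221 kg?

2020

Best packing: oral rehydration salts + cooking oil + rice sacks — 207 kg, 2020 total.
The spare 14 kg is too small for any remaining supply, and no feasible exchange beats 2020.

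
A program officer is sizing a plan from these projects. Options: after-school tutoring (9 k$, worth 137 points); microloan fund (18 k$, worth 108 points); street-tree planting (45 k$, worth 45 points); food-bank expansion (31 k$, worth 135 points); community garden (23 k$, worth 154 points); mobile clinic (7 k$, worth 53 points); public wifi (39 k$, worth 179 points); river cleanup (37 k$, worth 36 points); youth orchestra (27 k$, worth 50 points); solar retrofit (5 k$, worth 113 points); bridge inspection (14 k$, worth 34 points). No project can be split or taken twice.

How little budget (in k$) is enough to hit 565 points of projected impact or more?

62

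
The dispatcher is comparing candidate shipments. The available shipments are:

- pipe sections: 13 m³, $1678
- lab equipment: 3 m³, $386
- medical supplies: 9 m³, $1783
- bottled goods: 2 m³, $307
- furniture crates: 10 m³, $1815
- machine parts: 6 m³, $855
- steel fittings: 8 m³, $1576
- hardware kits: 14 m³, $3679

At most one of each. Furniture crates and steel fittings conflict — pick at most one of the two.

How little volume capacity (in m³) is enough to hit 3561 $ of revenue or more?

Look for the lowest-volume combination reaching 3561.
hardware kits: 3679 revenue at 14 m³.
Any bundle with less than 14 m³ falls short of 3561.

14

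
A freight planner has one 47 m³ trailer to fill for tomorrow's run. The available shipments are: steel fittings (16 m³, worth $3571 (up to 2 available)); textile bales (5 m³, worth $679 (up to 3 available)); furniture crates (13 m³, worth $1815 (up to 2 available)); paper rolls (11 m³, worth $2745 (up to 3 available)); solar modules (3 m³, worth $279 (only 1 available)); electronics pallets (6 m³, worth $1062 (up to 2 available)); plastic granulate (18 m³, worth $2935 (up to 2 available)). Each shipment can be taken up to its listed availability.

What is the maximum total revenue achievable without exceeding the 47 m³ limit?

Density check — paper rolls 249.55, steel fittings 223.19, electronics pallets 177.00, plastic granulate 163.06 are the best per m³.
Filling by ratio: 3×paper rolls + 2×electronics pallets for 10359, with 2 m³ left unused.
Dropping paper rolls and electronics pallets frees 17 m³; slotting in steel fittings + solar modules (19 m³) lifts the total to 10402 at 47 m³.
Every other selection either busts 47 m³ or exceeds an availability limit or fails to beat 10402.

10402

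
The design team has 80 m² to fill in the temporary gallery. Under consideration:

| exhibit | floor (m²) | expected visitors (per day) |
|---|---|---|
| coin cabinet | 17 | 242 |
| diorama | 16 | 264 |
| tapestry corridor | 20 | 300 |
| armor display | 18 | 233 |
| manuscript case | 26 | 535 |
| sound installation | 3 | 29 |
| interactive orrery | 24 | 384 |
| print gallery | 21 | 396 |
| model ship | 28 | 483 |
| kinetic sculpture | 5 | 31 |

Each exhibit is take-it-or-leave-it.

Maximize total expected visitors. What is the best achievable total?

Density check — manuscript case 20.58, print gallery 18.86, model ship 17.25 are the best per m².
A density-first pass picks manuscript case + sound installation + print gallery + model ship — 1443 at 78 m².
Dropping sound installation frees 3 m²; slotting in kinetic sculpture (5 m²) lifts the total to 1445 at 80 m².
Nothing else within 80 m² beats 1445.

1445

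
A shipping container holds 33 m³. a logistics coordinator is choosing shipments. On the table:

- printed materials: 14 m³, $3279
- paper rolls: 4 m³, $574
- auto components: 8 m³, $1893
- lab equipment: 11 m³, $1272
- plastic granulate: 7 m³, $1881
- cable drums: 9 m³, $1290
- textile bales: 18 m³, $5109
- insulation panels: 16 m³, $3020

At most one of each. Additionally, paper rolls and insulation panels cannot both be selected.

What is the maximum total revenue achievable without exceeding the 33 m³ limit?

8883

Ranking by ratio (revenue/m³): textile bales 283.83, plastic granulate 268.71, auto components 236.62.
Auto components + plastic granulate + textile bales uses 33 of the 33 m³ and totals 8883.
No other feasible combination exceeds 8883.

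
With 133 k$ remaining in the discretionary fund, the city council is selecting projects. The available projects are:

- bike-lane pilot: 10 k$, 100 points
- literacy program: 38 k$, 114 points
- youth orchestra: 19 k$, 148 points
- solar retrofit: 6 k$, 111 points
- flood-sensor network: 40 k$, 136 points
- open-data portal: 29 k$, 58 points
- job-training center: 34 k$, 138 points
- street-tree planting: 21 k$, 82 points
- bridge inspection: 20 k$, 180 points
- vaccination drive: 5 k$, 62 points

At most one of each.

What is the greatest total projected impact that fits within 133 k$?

By projected impact per k$: solar retrofit 18.50, vaccination drive 12.40, bike-lane pilot 10.00, bridge inspection 9.00 lead.
The ratio heuristic lands on bike-lane pilot + youth orchestra + solar retrofit + job-training center + street-tree planting + bridge inspection + vaccination drive (821) but leaves 18 k$ idle.
Replace street-tree planting with literacy program: the trade gains 32 net, giving 853 at 132 k$.

853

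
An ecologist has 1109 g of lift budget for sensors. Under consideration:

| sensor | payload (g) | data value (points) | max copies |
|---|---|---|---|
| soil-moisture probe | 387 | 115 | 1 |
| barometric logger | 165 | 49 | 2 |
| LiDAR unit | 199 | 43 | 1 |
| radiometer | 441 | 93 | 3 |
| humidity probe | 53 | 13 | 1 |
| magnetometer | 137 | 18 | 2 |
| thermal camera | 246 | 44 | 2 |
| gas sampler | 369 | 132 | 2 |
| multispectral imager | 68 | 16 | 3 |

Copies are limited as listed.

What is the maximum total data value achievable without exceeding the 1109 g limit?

362

Best packing: 2×barometric logger + 2×gas sampler — 1068 g, 362 total.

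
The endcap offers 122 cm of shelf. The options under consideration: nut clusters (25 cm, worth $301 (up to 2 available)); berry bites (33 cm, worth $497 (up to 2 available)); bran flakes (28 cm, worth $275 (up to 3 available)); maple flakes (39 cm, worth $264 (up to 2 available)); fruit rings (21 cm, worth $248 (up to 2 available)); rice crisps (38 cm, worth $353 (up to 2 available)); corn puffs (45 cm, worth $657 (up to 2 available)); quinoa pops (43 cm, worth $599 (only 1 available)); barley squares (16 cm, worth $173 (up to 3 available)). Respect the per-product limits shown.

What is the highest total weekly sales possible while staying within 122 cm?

The ratio heuristic lands on 2×berry bites + corn puffs (1651) but leaves 11 cm idle.
Replace berry bites with quinoa pops: the trade gains 102 net, giving 1753 at 121 cm.
Every other selection either busts 122 cm or exceeds an availability limit or fails to beat 1753.

1753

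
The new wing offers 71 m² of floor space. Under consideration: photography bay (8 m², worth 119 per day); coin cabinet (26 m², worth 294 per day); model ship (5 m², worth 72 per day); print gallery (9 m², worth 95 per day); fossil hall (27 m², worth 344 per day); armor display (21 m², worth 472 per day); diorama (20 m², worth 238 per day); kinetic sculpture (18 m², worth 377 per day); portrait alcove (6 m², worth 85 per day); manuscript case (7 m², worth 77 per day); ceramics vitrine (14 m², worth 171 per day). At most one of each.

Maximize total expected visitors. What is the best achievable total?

The ratio heuristic lands on photography bay + model ship + armor display + kinetic sculpture + portrait alcove + manuscript case (1202) but leaves 6 m² idle.
Replace photography bay and portrait alcove and manuscript case with fossil hall: the trade gains 63 net, giving 1265 at 71 m².
Every other selection either busts 71 m² or fails to beat 1265.

1265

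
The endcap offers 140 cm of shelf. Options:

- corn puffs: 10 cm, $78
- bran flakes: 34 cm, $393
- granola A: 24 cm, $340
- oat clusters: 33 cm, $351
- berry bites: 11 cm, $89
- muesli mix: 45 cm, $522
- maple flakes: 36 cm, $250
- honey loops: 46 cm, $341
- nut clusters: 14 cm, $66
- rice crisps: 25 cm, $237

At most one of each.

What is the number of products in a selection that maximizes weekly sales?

4

Best achievable weekly sales is 1606.
For example bran flakes + granola A + oat clusters + muesli mix achieves it, using 136 cm.
Every optimal selection uses 4 products.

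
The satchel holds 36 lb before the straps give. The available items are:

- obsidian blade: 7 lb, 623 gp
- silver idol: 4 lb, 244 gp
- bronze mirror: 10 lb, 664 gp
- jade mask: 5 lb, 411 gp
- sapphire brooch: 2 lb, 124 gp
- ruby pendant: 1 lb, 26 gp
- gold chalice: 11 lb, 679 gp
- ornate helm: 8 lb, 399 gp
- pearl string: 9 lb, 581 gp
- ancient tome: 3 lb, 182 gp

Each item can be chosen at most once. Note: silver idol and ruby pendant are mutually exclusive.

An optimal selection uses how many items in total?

6

Best achievable value is 2585.
obsidian blade + bronze mirror + jade mask + sapphire brooch + pearl string + ancient tome hits 2585 at 36 lb.
All optima have 6 items.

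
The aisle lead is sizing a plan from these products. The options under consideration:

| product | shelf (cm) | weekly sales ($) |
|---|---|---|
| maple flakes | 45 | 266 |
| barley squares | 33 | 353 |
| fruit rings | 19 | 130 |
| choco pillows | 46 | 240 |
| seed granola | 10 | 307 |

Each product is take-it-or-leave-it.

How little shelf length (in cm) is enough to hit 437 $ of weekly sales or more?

29

Look for the lowest-shelf combination reaching 437.
Taking fruit rings + seed granola gives 437 (≥ 437) for 29 cm.
No combination under 29 cm hits 437.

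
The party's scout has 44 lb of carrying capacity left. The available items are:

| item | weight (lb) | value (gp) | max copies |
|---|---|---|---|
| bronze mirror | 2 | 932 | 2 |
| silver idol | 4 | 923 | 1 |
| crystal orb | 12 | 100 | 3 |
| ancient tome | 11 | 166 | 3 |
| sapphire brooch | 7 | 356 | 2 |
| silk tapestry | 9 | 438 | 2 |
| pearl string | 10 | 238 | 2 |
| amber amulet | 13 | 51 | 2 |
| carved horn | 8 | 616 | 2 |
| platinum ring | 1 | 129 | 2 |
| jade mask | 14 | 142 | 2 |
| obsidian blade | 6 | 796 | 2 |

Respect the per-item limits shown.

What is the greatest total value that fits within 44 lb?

6096

Taking the top-ratio items first gives 2×bronze mirror + silver idol + 2×carved horn + 2×platinum ring + 2×obsidian blade for 5869 (38 lb).
Dropping platinum ring frees 1 lb; slotting in sapphire brooch (7 lb) lifts the total to 6096 at 44 lb.
Every other selection either busts 44 lb or exceeds an availability limit or fails to beat 6096.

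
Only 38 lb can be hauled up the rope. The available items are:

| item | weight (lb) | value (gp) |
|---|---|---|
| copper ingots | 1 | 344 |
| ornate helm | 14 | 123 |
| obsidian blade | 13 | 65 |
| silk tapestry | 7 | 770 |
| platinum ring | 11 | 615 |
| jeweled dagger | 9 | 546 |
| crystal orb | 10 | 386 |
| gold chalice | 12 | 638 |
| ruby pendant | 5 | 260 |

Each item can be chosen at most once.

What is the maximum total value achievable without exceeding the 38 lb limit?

2661

Filling by ratio: copper ingots + silk tapestry + platinum ring + jeweled dagger + ruby pendant for 2535, with 5 lb left unused.
Replace ruby pendant with crystal orb: the trade gains 126 net, giving 2661 at 38 lb.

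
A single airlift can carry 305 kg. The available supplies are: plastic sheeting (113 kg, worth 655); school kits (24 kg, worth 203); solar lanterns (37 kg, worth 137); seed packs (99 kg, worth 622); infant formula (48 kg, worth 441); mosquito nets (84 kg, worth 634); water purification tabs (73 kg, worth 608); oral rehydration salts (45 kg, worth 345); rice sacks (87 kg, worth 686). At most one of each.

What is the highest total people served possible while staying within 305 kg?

Density check — infant formula 9.19, school kits 8.46, water purification tabs 8.33, rice sacks 7.89 are the best per kg.
Filling by ratio: school kits + infant formula + water purification tabs + oral rehydration salts + rice sacks for 2283, with 28 kg left unused.
Replace school kits and oral rehydration salts with mosquito nets: the trade gains 86 net, giving 2369 at 292 kg.

2369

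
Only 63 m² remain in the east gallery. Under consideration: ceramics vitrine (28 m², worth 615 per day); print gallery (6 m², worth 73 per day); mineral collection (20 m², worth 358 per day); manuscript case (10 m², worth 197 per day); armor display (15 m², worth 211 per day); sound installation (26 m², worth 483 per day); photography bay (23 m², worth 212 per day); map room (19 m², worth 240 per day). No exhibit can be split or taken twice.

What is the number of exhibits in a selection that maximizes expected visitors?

The maximum expected visitors within 63 m² is 1184.
ceramics vitrine + mineral collection + armor display hits 1184 at 63 m².
Every optimal selection uses 3 exhibits.

3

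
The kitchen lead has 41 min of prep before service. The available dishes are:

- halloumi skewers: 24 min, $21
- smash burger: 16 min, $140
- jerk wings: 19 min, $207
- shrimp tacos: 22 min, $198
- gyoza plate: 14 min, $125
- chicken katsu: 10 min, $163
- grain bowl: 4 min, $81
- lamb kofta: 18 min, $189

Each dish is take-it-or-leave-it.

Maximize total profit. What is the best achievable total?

By profit per min: grain bowl 20.25, chicken katsu 16.30, jerk wings 10.89, lamb kofta 10.50 lead.
Taking the top-ratio dishes first gives jerk wings + chicken katsu + grain bowl for 451 (33 min).
The 10 min tied up in chicken katsu is better spent on lamb kofta — total rises to 477 (41 min).
Next best is jerk wings + chicken katsu + grain bowl at 451 (33 min) — short by 26.

477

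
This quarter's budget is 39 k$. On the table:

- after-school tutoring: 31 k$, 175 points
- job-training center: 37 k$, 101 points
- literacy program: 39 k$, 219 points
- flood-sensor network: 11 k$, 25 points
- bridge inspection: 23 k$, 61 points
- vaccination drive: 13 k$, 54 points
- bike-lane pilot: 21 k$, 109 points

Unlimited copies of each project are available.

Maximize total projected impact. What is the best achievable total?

219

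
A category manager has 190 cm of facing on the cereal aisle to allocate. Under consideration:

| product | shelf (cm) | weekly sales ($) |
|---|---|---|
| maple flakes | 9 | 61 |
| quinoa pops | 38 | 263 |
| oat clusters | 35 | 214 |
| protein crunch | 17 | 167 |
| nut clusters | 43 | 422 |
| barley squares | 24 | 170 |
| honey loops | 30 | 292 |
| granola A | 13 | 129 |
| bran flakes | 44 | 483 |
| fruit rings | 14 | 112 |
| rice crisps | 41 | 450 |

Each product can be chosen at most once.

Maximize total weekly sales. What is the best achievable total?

1943

Ranking by ratio (weekly sales/cm): bran flakes 10.98, rice crisps 10.98, granola A 9.92.
Taking protein crunch + nut clusters + honey loops + granola A + bran flakes + rice crisps: 188 cm used, 1943 in weekly sales.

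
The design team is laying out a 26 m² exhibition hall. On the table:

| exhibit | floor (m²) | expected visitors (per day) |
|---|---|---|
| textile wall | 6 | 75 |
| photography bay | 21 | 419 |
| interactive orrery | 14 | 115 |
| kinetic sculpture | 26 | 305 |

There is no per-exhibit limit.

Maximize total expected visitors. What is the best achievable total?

419

Best packing: photography bay — 21 m², 419 total.
Every other selection either busts 26 m² or fails to beat 419.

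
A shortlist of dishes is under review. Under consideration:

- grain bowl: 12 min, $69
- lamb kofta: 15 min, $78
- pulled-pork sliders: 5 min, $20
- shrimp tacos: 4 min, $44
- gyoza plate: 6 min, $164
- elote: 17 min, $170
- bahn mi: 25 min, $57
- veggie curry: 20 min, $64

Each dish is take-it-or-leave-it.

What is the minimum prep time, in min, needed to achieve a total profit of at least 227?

Look for the lowest-prep combination reaching 227.
Taking pulled-pork sliders + shrimp tacos + gyoza plate gives 228 (≥ 227) for 15 min.
Any bundle with less than 15 min falls short of 227.

15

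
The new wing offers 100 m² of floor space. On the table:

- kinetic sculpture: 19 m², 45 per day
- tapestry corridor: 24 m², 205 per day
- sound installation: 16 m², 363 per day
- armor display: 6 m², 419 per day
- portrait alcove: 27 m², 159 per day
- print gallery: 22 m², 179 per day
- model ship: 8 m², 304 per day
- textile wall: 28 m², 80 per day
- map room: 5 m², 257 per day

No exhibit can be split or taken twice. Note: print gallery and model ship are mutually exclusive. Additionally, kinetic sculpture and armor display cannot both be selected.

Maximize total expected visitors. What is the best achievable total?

1707

Best packing: tapestry corridor + sound installation + armor display + portrait alcove + model ship + map room — 86 m², 1707 total.
The spare 14 m² is too small for any remaining exhibit, and no feasible exchange beats 1707.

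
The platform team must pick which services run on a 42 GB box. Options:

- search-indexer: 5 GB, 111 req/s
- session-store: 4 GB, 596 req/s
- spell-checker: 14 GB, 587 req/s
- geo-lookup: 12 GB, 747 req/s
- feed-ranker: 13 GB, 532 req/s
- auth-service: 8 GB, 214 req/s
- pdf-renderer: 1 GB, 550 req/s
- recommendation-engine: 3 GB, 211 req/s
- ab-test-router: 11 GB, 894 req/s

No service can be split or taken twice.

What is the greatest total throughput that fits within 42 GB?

3374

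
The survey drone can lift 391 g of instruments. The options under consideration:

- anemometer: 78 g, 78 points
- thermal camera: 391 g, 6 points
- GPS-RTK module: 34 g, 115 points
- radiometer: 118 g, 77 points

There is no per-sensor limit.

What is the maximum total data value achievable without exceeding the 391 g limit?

Taking 11×GPS-RTK module: 374 g used, 1265 in data value.

1265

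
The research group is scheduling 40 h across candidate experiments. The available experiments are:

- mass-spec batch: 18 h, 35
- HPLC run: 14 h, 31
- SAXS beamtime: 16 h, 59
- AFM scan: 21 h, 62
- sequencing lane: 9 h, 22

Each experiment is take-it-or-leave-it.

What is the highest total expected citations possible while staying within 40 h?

Ranking by ratio (expected citations/h): SAXS beamtime 3.69, AFM scan 2.95, sequencing lane 2.44.
Best packing: SAXS beamtime + AFM scan — 37 h, 121 total.
That's the maximum — no swap from here does better than 121.

121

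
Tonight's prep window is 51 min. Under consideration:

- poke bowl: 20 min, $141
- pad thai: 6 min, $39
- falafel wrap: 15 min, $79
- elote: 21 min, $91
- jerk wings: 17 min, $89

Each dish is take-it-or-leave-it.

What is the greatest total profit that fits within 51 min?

271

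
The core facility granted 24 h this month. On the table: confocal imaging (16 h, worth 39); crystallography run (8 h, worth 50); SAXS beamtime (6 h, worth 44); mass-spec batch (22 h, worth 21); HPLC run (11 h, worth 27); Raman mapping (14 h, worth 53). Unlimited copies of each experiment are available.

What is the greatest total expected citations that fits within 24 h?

176

Taking 4×SAXS beamtime: 24 h used, 176 in expected citations.
That's the maximum — no swap from here does better than 176.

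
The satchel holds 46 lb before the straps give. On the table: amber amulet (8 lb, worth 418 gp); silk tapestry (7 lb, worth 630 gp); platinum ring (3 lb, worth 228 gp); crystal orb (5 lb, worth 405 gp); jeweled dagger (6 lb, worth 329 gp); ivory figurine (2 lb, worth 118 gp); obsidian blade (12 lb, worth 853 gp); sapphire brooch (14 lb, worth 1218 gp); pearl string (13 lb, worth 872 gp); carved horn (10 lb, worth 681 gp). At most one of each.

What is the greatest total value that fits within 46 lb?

3610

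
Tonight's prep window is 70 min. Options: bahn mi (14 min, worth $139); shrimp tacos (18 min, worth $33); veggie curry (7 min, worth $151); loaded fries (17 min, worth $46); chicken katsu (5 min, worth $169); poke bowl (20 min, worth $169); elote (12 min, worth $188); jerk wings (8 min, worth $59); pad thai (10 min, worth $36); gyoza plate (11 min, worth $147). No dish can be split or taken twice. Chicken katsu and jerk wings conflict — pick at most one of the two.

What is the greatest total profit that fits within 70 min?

Taking bahn mi + veggie curry + chicken katsu + poke bowl + elote + gyoza plate: 69 min used, 963 in profit.
Runner-up veggie curry + chicken katsu + poke bowl + elote + pad thai + gyoza plate tops out at 860.

963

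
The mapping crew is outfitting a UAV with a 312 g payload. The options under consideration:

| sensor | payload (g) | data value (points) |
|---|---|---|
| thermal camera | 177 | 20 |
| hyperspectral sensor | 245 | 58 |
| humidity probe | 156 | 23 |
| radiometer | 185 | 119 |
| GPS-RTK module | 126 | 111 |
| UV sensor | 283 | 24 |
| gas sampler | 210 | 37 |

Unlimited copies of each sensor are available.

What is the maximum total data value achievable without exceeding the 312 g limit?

A density-first pass picks 2×GPS-RTK module — 222 at 252 g.
Dropping GPS-RTK module frees 126 g; slotting in radiometer (185 g) lifts the total to 230 at 311 g.

230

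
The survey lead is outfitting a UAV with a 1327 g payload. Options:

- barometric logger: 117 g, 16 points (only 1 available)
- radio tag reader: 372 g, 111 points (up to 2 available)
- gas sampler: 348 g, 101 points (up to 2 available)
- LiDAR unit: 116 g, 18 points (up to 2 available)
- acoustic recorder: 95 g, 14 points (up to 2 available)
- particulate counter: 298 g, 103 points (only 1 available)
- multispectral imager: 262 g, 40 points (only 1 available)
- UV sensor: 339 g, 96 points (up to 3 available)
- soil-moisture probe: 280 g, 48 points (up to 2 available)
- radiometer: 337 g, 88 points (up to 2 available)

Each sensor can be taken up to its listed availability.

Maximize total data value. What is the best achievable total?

396

Filling by ratio: 2×radio tag reader + particulate counter + soil-moisture probe for 373, with 5 g left unused.
Dropping 2×radio tag reader and soil-moisture probe frees 1024 g; slotting in gas sampler + 2×UV sensor (1026 g) lifts the total to 396 at 1324 g.
The spare 3 g is too small for any remaining sensor, and no exchange beats 396.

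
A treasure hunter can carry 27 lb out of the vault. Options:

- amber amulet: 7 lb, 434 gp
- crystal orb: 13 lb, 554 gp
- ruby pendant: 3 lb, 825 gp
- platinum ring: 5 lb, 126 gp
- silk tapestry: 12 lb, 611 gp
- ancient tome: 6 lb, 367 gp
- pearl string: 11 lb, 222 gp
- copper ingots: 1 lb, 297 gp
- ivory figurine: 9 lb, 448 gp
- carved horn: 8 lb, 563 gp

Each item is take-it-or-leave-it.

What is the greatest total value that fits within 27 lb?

Density check — copper ingots 297.00, ruby pendant 275.00, carved horn 70.38 are the best per lb.
Taking the top-ratio items first gives amber amulet + ruby pendant + ancient tome + copper ingots + carved horn for 2486 (25 lb).
Dropping amber amulet frees 7 lb; slotting in ivory figurine (9 lb) lifts the total to 2500 at 27 lb.

2500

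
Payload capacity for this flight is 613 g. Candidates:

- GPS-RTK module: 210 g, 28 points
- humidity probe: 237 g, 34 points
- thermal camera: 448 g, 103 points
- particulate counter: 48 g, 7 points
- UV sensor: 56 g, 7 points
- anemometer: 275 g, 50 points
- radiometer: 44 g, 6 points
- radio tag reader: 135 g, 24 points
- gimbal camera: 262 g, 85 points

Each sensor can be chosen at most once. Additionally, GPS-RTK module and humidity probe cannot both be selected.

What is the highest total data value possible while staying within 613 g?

142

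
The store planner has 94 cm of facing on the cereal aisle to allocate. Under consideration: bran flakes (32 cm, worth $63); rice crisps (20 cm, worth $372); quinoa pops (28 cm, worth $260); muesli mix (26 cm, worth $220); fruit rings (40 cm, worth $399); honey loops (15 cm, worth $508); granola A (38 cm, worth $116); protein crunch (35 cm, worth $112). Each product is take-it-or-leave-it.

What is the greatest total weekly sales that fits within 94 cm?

1360

By weekly sales per cm: honey loops 33.87, rice crisps 18.60, fruit rings 9.97, quinoa pops 9.29 lead.
The ratio heuristic lands on rice crisps + fruit rings + honey loops (1279) but leaves 19 cm idle.
The 40 cm tied up in fruit rings is better spent on quinoa pops + muesli mix — total rises to 1360 (89 cm).
That's the maximum — no swap from here does better than 1360.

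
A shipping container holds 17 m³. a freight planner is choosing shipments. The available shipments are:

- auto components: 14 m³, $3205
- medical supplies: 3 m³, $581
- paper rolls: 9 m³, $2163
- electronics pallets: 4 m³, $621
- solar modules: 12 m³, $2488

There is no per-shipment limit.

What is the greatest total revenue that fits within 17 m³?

3786

By revenue per m³: paper rolls 240.33, auto components 228.93, solar modules 207.33 lead.
Greedy by ratio would take 2×medical supplies + paper rolls: 15 m³ used, total 3325.
The 12 m³ tied up in medical supplies and paper rolls is better spent on auto components — total rises to 3786 (17 m³).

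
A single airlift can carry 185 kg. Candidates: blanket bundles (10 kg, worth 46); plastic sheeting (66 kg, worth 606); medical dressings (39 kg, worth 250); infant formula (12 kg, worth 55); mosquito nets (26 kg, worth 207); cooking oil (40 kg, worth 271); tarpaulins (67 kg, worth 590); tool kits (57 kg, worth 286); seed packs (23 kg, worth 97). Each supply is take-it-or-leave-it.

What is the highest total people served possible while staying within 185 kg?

1522

Ranking by ratio (people served/kg): plastic sheeting 9.18, tarpaulins 8.81, mosquito nets 7.96.
The ratio heuristic lands on blanket bundles + plastic sheeting + infant formula + mosquito nets + tarpaulins (1504) but leaves 4 kg idle.
Replace blanket bundles and mosquito nets with cooking oil: the trade gains 18 net, giving 1522 at 185 kg.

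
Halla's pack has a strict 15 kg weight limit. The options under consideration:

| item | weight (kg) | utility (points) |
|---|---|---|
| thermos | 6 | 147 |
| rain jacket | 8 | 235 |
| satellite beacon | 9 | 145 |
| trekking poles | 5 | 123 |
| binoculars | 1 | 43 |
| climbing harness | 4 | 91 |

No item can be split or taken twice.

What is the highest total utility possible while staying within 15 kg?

425

Greedy by ratio would take rain jacket + trekking poles + binoculars: 14 kg used, total 401.
The 5 kg tied up in trekking poles is better spent on thermos — total rises to 425 (15 kg).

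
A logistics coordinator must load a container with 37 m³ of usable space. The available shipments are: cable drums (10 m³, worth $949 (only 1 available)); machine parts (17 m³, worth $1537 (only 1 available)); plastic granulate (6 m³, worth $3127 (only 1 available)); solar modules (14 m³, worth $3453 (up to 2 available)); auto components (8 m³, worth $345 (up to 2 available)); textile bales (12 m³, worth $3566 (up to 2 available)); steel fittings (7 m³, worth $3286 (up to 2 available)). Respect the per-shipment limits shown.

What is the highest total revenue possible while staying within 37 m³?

13545

Greedy by ratio would take plastic granulate + textile bales + 2×steel fittings: 32 m³ used, total 13265.
The 7 m³ tied up in steel fittings is better spent on textile bales — total rises to 13545 (37 m³).
Nothing else within 37 m³ beats 13545.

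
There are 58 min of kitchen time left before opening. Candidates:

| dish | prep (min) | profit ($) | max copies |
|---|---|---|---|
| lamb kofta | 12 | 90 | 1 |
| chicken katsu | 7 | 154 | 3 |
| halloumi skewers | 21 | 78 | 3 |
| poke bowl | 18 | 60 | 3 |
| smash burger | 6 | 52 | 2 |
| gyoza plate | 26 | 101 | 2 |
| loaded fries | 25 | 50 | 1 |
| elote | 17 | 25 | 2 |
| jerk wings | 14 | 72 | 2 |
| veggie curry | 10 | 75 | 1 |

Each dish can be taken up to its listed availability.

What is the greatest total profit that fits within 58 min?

731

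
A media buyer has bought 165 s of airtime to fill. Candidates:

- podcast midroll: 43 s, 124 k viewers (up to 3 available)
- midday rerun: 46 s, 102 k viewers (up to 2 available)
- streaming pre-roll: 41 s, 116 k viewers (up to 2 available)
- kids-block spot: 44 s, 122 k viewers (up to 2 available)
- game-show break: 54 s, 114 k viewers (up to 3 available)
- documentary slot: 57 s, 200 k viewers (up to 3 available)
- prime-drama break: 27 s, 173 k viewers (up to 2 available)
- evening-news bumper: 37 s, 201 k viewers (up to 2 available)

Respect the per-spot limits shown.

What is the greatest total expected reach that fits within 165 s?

By expected reach per s: prime-drama break 6.41, evening-news bumper 5.43, documentary slot 3.51, podcast midroll 2.88 lead.
Taking the top-ratio spots first gives 2×prime-drama break + 2×evening-news bumper for 748 (128 s).
Dropping prime-drama break frees 27 s; slotting in documentary slot (57 s) lifts the total to 775 at 158 s.
No other feasible combination exceeds 775.

775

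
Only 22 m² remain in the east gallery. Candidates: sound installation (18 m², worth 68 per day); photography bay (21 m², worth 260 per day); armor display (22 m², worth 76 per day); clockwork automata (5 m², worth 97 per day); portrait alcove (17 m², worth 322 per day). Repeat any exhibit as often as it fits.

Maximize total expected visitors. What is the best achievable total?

419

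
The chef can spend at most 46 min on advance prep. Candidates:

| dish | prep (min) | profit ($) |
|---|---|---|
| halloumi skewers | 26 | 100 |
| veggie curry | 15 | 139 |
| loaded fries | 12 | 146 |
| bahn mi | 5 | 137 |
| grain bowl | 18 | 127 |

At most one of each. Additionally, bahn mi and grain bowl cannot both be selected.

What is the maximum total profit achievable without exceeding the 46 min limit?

422

The ratio ordering already packs tightly: veggie curry + loaded fries + bahn mi, 32 min, 422.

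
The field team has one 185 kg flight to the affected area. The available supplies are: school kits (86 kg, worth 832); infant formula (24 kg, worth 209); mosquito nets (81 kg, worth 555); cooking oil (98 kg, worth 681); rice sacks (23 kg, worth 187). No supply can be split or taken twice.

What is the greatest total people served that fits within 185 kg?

1513

Density check — school kits 9.67, infant formula 8.71, rice sacks 8.13, cooking oil 6.95 are the best per kg.
Filling by ratio: school kits + infant formula + rice sacks for 1228, with 52 kg left unused.
Replace infant formula and rice sacks with cooking oil: the trade gains 285 net, giving 1513 at 184 kg.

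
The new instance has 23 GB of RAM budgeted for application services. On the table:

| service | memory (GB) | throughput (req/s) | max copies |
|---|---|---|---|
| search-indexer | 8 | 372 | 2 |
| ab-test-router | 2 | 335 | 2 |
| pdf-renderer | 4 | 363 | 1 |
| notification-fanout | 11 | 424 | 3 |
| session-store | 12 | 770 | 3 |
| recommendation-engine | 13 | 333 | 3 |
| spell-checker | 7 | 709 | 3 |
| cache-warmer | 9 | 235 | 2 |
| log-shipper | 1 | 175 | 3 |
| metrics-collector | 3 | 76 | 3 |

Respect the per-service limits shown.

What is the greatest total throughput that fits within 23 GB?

The ratio heuristic lands on 2×ab-test-router + 2×spell-checker + 3×log-shipper (2613) but leaves 2 GB idle.
Replace ab-test-router with pdf-renderer: the trade gains 28 net, giving 2641 at 23 GB.

2641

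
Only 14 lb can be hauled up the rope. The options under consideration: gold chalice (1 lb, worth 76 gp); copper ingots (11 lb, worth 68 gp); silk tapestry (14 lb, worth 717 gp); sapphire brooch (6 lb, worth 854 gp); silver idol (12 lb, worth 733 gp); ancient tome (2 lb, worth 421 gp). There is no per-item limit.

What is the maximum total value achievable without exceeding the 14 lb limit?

2947

7×ancient tome uses 14 of the 14 lb and totals 2947.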